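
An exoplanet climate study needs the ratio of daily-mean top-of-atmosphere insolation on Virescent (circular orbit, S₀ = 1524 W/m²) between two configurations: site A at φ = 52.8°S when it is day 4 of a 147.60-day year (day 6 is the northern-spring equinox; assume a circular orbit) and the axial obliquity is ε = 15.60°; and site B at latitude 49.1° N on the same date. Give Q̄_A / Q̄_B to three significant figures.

Q̄_A / Q̄_B ≈ 1.01

— Configuration A (φ=-52.8°):
Solar longitude: λ_s = 360° × (4 − 6)/147.60 = -4.878°, i.e. -4.878° + 360° = 355.122°.
sin δ = sin 15.60° × sin 355.122° = -0.02287, so δ = -1.310°.
cos H₀ = −tan(-52.8°) tan(-1.310°) = -0.0301, H₀ = 1.6009 rad.
Bracket: H₀ sin φ sin δ + cos φ cos δ sin H₀ = 1.6009×-0.79653×-0.02287 + 0.60460×0.99974×0.99955 = 0.029163 + 0.604171 = 0.633334.
Q̄ = (S₀/π) × [bracket] = (1524/π) × 0.633334 = 307.23 W/m².
— Configuration B (φ=+49.1°):
cos H₀ = −tan(+49.1°) tan(-1.310°) = 0.0264, H₀ = 1.5444 rad.
Bracket: H₀ sin φ sin δ + cos φ cos δ sin H₀ = 1.5444×0.75585×-0.02287 + 0.65474×0.99974×0.99965 = -0.026697 + 0.654341 = 0.627644.
Q̄ = (S₀/π) × [bracket] = (1524/π) × 0.627644 = 304.47 W/m².
Ratio Q̄_A / Q̄_B = 307.23 / 304.47 = 1.009.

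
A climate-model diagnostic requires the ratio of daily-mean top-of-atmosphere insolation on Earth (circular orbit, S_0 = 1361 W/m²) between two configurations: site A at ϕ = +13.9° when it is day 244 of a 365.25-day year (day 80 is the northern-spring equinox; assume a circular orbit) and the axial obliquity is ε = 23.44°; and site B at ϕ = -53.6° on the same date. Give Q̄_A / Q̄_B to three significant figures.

— Configuration A (ϕ=+13.9°):
Solar longitude: L_s = 360° × (244 − 80)/365.25 = 161.643°.
sin δ = sin 23.44° × sin 161.643° = 0.12528, so δ = +7.197°.
cos h₀ = −tan(+13.9°) tan(+7.197°) = -0.0312, h₀ = 1.6021 rad.
Bracket: h₀ sin ϕ sin δ + cos ϕ cos δ sin h₀ = 1.6021×0.24023×0.12528 + 0.97072×0.99212×0.99951 = 0.048217 + 0.962599 = 1.010816.
Q̄ = (S_0/π) × [bracket] = (1361/π) × 1.010816 = 437.91 W/m².
— Configuration B (ϕ=-53.6°):
cos h₀ = −tan(-53.6°) tan(+7.197°) = 0.1713, h₀ = 1.3987 rad.
Bracket: h₀ sin ϕ sin δ + cos ϕ cos δ sin h₀ = 1.3987×-0.80489×0.12528 + 0.59342×0.99212×0.98522 = -0.141040 + 0.580042 = 0.439002.
Q̄ = (S_0/π) × [bracket] = (1361/π) × 0.439002 = 190.18 W/m².
Ratio Q̄_A / Q̄_B = 437.91 / 190.18 = 2.303.

Q̄_A / Q̄_B ≈ 2.30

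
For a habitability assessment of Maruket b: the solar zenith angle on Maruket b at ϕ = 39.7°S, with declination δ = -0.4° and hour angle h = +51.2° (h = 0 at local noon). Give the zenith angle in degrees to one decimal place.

cos θ_z = sin ϕ sin δ + cos ϕ cos δ cos h = 0.004459 + 0.482097 = 0.486556.
θ_z = arccos(0.486556) = 60.9°.

θ_z = 60.9°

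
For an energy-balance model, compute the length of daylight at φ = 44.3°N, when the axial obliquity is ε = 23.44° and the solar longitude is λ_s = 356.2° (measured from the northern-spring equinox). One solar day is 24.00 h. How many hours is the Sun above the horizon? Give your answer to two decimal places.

11.80 h

Solar declination: sin δ = sin ε · sin λ_s = sin 23.44° × sin 356.2° = -0.02636, so δ = -1.511°.
cos H₀ = −tan φ · tan δ = −tan(+44.3°) × tan(-1.511°) = 0.0257, so H₀ = 1.5451 rad = 88.53°.
Daylight = 2H₀/(2π) × 24.00 h = (1.5451/π) × 24.00 = 11.80 h.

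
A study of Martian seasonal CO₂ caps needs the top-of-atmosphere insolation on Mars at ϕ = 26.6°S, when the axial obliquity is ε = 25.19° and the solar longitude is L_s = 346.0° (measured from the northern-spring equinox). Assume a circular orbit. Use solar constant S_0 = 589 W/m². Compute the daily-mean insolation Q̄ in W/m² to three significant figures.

Q̄ ≈ 181 W/m²

Solar declination: sin δ = sin ε · sin L_s = sin 25.19° × sin 346.0° = -0.10297, so δ = -5.910°.
cos h₀ = −tan(-26.6°) tan(-5.910°) = -0.0518, h₀ = 1.6227 rad.
Bracket: h₀ sin ϕ sin δ + cos ϕ cos δ sin h₀ = 1.6227×-0.44776×-0.10297 + 0.89415×0.99468×0.99866 = 0.074816 + 0.888201 = 0.963017.
Q̄ = (S_0/π) × [bracket] = (589/π) × 0.963017 = 180.6 W/m².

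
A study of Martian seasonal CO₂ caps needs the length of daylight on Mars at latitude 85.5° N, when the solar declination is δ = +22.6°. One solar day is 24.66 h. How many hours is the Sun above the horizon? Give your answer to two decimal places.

24.66 h

Sunrise equation: cos H₀ = −tan φ · tan δ = -5.2891 ≤ −1, so the Sun never sets (polar day) and H₀ = π.
Daylight = 2H₀/(2π) × 24.66 h = (3.1416/π) × 24.66 = 24.66 h.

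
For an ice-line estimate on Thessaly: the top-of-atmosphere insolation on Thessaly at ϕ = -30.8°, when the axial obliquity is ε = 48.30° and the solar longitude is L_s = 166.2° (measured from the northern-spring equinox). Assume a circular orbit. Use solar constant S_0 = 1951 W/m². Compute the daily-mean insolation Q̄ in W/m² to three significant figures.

Q̄ ≈ 439 W/m²

Solar declination: sin δ = sin ε · sin L_s = sin 48.30° × sin 166.2° = 0.17810, so δ = +10.259°.
cos h₀ = −tan(-30.8°) tan(+10.259°) = 0.1079, h₀ = 1.4627 rad.
Bracket: h₀ sin ϕ sin δ + cos ϕ cos δ sin h₀ = 1.4627×-0.51204×0.17810 + 0.85896×0.98401×0.99416 = -0.133390 + 0.840289 = 0.706899.
Q̄ = (S_0/π) × [bracket] = (1951/π) × 0.706899 = 439.0 W/m².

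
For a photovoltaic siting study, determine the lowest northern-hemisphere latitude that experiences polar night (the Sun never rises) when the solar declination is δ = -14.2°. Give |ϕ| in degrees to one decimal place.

Polar night requires cos h₀ = −tan ϕ tan δ ≥ 1, i.e. tan ϕ tan δ ≤ −1.
The boundary is |tan ϕ| · |tan δ| = 1, so |ϕ| = 90° − |δ| = 90° − 14.2° = 75.8° in the northern hemisphere.

|ϕ| = 75.8°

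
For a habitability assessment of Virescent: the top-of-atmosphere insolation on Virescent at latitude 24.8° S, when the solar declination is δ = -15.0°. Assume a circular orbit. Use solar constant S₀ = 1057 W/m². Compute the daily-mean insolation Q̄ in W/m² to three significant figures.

cos H₀ = −tan(-24.8°) tan(-15.000°) = -0.1238, H₀ = 1.6949 rad.
Bracket: H₀ sin φ sin δ + cos φ cos δ sin H₀ = 1.6949×-0.41945×-0.25882 + 0.90778×0.96593×0.99231 = 0.184002 + 0.870109 = 1.054111.
Q̄ = (S₀/π) × [bracket] = (1057/π) × 1.054111 = 354.7 W/m².

Q̄ ≈ 355 W/m²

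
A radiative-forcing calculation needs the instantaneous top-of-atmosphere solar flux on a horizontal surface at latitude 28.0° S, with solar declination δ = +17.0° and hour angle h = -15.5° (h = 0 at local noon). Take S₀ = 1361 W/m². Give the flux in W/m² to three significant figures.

cos θ_z = sin φ sin δ + cos φ cos δ cos h = -0.137260 + 0.813658 = 0.676398.
Flux = S₀ · cos θ_z = 1361 × 0.676398 = 920.6 W/m².

921 W/m²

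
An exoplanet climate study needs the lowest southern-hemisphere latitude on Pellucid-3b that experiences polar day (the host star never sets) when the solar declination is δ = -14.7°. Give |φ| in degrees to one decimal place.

|φ| = 75.3°

Polar day requires cos H₀ = −tan φ tan δ ≤ −1, i.e. tan φ tan δ ≥ 1.
The boundary is |tan φ| · |tan δ| = 1, so |φ| = 90° − |δ| = 90° − 14.7° = 75.3° in the southern hemisphere.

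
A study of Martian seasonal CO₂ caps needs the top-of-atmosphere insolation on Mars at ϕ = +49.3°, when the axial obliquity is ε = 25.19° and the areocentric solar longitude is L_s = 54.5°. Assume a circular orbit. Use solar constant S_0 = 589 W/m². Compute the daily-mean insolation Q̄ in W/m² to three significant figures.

Q̄ ≈ 203 W/m²

sin δ = sin 25.19° × sin 54.5° = 0.34650, so δ = +20.274°.
cos h₀ = −tan(+49.3°) tan(+20.274°) = -0.4295, h₀ = 2.0147 rad.
Bracket: h₀ sin ϕ sin δ + cos ϕ cos δ sin h₀ = 2.0147×0.75813×0.34650 + 0.65210×0.93805×0.90309 = 0.529246 + 0.552422 = 1.081668.
Q̄ = (S_0/π) × [bracket] = (589/π) × 1.081668 = 202.8 W/m².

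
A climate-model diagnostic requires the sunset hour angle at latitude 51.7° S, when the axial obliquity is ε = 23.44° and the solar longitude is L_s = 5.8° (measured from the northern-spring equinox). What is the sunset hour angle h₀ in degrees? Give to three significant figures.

Solar declination: sin δ = sin ε · sin L_s = sin 23.44° × sin 5.8° = 0.04020, so δ = +2.304°.
cos h₀ = −tan ϕ · tan δ = −tan(-51.7°) × tan(+2.304°) = 0.0509, so h₀ = 1.5198 rad = 87.08°.

h₀ = 87.1°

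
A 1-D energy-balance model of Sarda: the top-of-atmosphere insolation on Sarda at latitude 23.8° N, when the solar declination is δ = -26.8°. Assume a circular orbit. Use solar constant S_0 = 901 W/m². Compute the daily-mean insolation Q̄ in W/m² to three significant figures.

Q̄ ≈ 158 W/m²

cos h₀ = −tan(+23.8°) tan(-26.800°) = 0.2228, h₀ = 1.3461 rad.
Bracket: h₀ sin ϕ sin δ + cos ϕ cos δ sin h₀ = 1.3461×0.40355×-0.45088 + 0.91496×0.89259×0.97487 = -0.244926 + 0.796161 = 0.551235.
Q̄ = (S_0/π) × [bracket] = (901/π) × 0.551235 = 158.1 W/m².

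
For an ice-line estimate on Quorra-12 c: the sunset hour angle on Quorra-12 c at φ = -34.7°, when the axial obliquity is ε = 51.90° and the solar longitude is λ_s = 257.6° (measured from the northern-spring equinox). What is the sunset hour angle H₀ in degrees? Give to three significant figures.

Solar declination: sin δ = sin ε · sin λ_s = sin 51.90° × sin 257.6° = -0.76858, so δ = -50.226°.
cos H₀ = −tan φ · tan δ = −tan(-34.7°) × tan(-50.226°) = -0.8319, so H₀ = 2.5532 rad = 146.29°.

H₀ = 146°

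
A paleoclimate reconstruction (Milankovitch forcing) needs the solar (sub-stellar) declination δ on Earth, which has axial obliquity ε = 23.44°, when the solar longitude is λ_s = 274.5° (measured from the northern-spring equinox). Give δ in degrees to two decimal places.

δ = -23.36°

sin δ = sin ε · sin λ_s = sin 23.44° × sin 274.5° = -0.396562.
δ = arcsin(-0.396562) = -23.36°.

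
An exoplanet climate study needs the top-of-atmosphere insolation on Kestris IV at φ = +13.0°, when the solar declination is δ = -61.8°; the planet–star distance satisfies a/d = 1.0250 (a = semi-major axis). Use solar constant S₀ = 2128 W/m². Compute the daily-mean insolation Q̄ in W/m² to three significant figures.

Q̄ ≈ 137 W/m²

cos H₀ = −tan(+13.0°) tan(-61.800°) = 0.4306, H₀ = 1.1257 rad.
Bracket: H₀ sin φ sin δ + cos φ cos δ sin H₀ = 1.1257×0.22495×-0.88130 + 0.97437×0.47255×0.90256 = -0.223168 + 0.415573 = 0.192405.
Inverse-square distance factor (a/d)² = 1.0250² = 1.050625.
Q̄ = (S₀/π) × 1.050625 × [bracket] = (2128/π) × 1.050625 × 0.192405 = 136.9 W/m².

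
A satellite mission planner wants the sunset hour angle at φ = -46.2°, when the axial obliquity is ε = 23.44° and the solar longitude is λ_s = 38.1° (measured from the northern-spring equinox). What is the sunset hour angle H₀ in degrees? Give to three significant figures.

H₀ = 74.7°

Solar declination: sin δ = sin ε · sin λ_s = sin 23.44° × sin 38.1° = 0.24545, so δ = +14.208°.
cos H₀ = −tan φ · tan δ = −tan(-46.2°) × tan(+14.208°) = 0.2640, so H₀ = 1.3036 rad = 74.69°.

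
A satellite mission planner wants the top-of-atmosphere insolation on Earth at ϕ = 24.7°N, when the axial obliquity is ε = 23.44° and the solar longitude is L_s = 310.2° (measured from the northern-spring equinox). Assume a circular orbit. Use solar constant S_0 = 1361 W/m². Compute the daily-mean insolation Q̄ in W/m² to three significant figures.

Q̄ ≈ 293 W/m²

Solar declination: sin δ = sin ε · sin L_s = sin 23.44° × sin 310.2° = -0.30383, so δ = -17.688°.
cos h₀ = −tan(+24.7°) tan(-17.688°) = 0.1467, h₀ = 1.4236 rad.
Bracket: h₀ sin ϕ sin δ + cos ϕ cos δ sin h₀ = 1.4236×0.41787×-0.30383 + 0.90851×0.95273×0.98918 = -0.180742 + 0.856199 = 0.675457.
Q̄ = (S_0/π) × [bracket] = (1361/π) × 0.675457 = 292.6 W/m².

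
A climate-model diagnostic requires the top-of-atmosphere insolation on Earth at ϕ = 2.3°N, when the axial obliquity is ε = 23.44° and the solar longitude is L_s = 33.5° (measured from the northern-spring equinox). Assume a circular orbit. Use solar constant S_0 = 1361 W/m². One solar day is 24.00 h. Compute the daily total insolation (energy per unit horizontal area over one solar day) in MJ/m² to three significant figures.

37.0 MJ/m²

Solar declination: sin δ = sin ε · sin L_s = sin 23.44° × sin 33.5° = 0.21955, so δ = +12.683°.
cos h₀ = −tan(+2.3°) tan(+12.683°) = -0.0090, h₀ = 1.5798 rad.
Bracket: h₀ sin ϕ sin δ + cos ϕ cos δ sin h₀ = 1.5798×0.04013×0.21955 + 0.99919×0.97560×0.99996 = 0.013919 + 0.974771 = 0.988690.
Q̄ = (S_0/π) × [bracket] = (1361/π) × 0.988690 = 428.32 W/m².
Daily total = Q̄ × 24.00 h × 3600 s/h = 428.32 × 24.00 × 3600 / 10⁶ = 37.01 MJ/m².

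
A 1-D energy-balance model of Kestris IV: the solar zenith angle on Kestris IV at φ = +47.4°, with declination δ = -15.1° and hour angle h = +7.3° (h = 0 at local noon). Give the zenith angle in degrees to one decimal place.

cos θ_z = sin φ sin δ + cos φ cos δ cos h = -0.191757 + 0.648208 = 0.456451.
θ_z = arccos(0.456451) = 62.8°.

θ_z = 62.8°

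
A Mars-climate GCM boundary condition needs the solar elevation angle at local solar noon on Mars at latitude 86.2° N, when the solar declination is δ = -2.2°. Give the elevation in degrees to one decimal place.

At local noon the hour angle is zero, so the zenith angle equals |φ − δ| = |+86.2° − (-2.200°)| = 88.400°.
Elevation = 90° − 88.400° = 1.6°.

1.6°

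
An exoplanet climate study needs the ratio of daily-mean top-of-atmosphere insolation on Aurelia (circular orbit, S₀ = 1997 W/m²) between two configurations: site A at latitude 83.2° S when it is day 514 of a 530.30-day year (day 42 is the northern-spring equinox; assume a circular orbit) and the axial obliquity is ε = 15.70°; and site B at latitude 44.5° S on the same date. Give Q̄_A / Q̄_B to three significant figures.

Q̄_A / Q̄_B ≈ 0.596

— Configuration A (φ=-83.2°):
Solar longitude: λ_s = 360° × (514 − 42)/530.30 = 320.422°.
sin δ = sin 15.70° × sin 320.422° = -0.17241, so δ = -9.928°.
cos H₀ = −tan(-83.2°) tan(-9.928°) = -1.4678 ≤ −1 ⇒ polar day, H₀ = π.
Bracket: H₀ sin φ sin δ + cos φ cos δ sin H₀ = 3.1416×-0.99297×-0.17241 + 0.11840×0.98503×0.00000 = 0.537836 + 0.000000 = 0.537836.
Q̄ = (S₀/π) × [bracket] = (1997/π) × 0.537836 = 341.88 W/m².
— Configuration B (φ=-44.5°):
cos H₀ = −tan(-44.5°) tan(-9.928°) = -0.1720, H₀ = 1.7437 rad.
Bracket: H₀ sin φ sin δ + cos φ cos δ sin H₀ = 1.7437×-0.70091×-0.17241 + 0.71325×0.98503×0.98510 = 0.210715 + 0.692104 = 0.902819.
Q̄ = (S₀/π) × [bracket] = (1997/π) × 0.902819 = 573.89 W/m².
Ratio Q̄_A / Q̄_B = 341.88 / 573.89 = 0.5957.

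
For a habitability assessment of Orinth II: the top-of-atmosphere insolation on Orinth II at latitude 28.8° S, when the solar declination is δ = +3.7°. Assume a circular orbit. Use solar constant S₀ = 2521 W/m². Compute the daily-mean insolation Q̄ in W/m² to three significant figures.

cos H₀ = −tan(-28.8°) tan(+3.700°) = 0.0356, H₀ = 1.5352 rad.
Bracket: H₀ sin φ sin δ + cos φ cos δ sin H₀ = 1.5352×-0.48175×0.06453 + 0.87631×0.99792×0.99937 = -0.047725 + 0.873936 = 0.826211.
Q̄ = (S₀/π) × [bracket] = (2521/π) × 0.826211 = 663.0 W/m².

Q̄ ≈ 663 W/m²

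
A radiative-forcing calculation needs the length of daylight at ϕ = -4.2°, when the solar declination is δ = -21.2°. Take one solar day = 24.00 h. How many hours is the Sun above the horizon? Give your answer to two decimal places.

12.22 h

cos h₀ = −tan ϕ · tan δ = −tan(-4.2°) × tan(-21.200°) = -0.0285, so h₀ = 1.5993 rad = 91.63°.
Daylight = 2h₀/(2π) × 24.00 h = (1.5993/π) × 24.00 = 12.22 h.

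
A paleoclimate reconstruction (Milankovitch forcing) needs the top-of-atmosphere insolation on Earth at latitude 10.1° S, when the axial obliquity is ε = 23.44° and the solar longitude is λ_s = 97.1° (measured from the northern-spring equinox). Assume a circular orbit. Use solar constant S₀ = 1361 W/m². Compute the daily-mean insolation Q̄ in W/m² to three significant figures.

Solar declination: sin δ = sin ε · sin λ_s = sin 23.44° × sin 97.1° = 0.39474, so δ = +23.250°.
cos H₀ = −tan(-10.1°) tan(+23.250°) = 0.0765, H₀ = 1.4942 rad.
Bracket: H₀ sin φ sin δ + cos φ cos δ sin H₀ = 1.4942×-0.17537×0.39474 + 0.98450×0.91879×0.99707 = -0.103437 + 0.901898 = 0.798461.
Q̄ = (S₀/π) × [bracket] = (1361/π) × 0.798461 = 345.9 W/m².

Q̄ ≈ 346 W/m²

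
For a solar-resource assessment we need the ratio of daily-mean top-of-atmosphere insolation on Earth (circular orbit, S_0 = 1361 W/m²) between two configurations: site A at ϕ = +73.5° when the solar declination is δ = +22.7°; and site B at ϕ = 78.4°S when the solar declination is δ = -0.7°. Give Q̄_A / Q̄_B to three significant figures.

— Configuration A (ϕ=+73.5°):
cos h₀ = −tan(+73.5°) tan(+22.700°) = -1.4122 ≤ −1 ⇒ polar day, h₀ = π.
Bracket: h₀ sin ϕ sin δ + cos ϕ cos δ sin h₀ = 3.1416×0.95882×0.38591 + 0.28402×0.92254×0.00000 = 1.162449 + 0.000000 = 1.162449.
Q̄ = (S_0/π) × [bracket] = (1361/π) × 1.162449 = 503.60 W/m².
— Configuration B (ϕ=-78.4°):
cos h₀ = −tan(-78.4°) tan(-0.700°) = -0.0595, h₀ = 1.6304 rad.
Bracket: h₀ sin ϕ sin δ + cos ϕ cos δ sin h₀ = 1.6304×-0.97958×-0.01222 + 0.20108×0.99993×0.99823 = 0.019517 + 0.200710 = 0.220227.
Q̄ = (S_0/π) × [bracket] = (1361/π) × 0.220227 = 95.407 W/m².
Ratio Q̄_A / Q̄_B = 503.60 / 95.407 = 5.278.

Q̄_A / Q̄_B ≈ 5.28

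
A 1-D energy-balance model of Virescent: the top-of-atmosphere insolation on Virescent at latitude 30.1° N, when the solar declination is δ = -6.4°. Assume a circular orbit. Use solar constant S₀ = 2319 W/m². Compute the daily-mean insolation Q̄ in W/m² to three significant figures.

cos H₀ = −tan(+30.1°) tan(-6.400°) = 0.0650, H₀ = 1.5057 rad.
Bracket: H₀ sin φ sin δ + cos φ cos δ sin H₀ = 1.5057×0.50151×-0.11147 + 0.86515×0.99377×0.99788 = -0.084174 + 0.857937 = 0.773763.
Q̄ = (S₀/π) × [bracket] = (2319/π) × 0.773763 = 571.2 W/m².

Q̄ ≈ 571 W/m²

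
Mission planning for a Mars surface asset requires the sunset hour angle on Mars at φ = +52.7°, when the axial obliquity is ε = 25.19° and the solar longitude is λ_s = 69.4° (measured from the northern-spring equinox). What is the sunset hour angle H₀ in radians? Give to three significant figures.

H₀ = 2.18 rad

Solar declination: sin δ = sin ε · sin λ_s = sin 25.19° × sin 69.4° = 0.39841, so δ = +23.479°.
cos H₀ = −tan φ · tan δ = −tan(+52.7°) × tan(+23.479°) = -0.5702, so H₀ = 2.1775 rad = 124.76°.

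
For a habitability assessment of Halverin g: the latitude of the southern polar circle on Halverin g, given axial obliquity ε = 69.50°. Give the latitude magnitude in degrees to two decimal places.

20.50°

The polar circle is the lowest latitude that experiences at least one full rotation of continuous darkness at the northern-summer solstice; it lies at |ϕ| = 90° − ε = 90° − 69.50° = 20.50°.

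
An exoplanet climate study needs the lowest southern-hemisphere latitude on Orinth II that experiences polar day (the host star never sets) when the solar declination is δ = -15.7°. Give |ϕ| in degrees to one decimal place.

Polar day requires cos h₀ = −tan ϕ tan δ ≤ −1, i.e. tan ϕ tan δ ≥ 1.
The boundary is |tan ϕ| · |tan δ| = 1, so |ϕ| = 90° − |δ| = 90° − 15.7° = 74.3° in the southern hemisphere.

|ϕ| = 74.3°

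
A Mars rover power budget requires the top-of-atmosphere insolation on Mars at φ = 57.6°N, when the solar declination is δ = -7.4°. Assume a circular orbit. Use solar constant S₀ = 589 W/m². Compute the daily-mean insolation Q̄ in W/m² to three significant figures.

Q̄ ≈ 69.7 W/m²

cos H₀ = −tan(+57.6°) tan(-7.400°) = 0.2047, H₀ = 1.3647 rad.
Bracket: H₀ sin φ sin δ + cos φ cos δ sin H₀ = 1.3647×0.84433×-0.12880 + 0.53583×0.99167×0.97883 = -0.148411 + 0.520118 = 0.371707.
Q̄ = (S₀/π) × [bracket] = (589/π) × 0.371707 = 69.69 W/m².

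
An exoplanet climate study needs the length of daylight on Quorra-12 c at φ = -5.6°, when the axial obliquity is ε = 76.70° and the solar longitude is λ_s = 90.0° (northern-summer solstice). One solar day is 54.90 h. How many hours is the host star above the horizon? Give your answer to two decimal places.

Solar declination: sin δ = sin ε · sin λ_s = sin 76.70° × sin 90.0° = 0.97318, so δ = +76.700°.
cos H₀ = −tan φ · tan δ = −tan(-5.6°) × tan(+76.700°) = 0.4148, so H₀ = 1.1431 rad = 65.49°.
Daylight = 2H₀/(2π) × 54.90 h = (1.1431/π) × 54.90 = 19.98 h.

19.98 h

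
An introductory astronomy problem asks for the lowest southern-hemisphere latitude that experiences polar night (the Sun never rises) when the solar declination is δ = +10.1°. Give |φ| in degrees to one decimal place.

Polar night requires cos H₀ = −tan φ tan δ ≥ 1, i.e. tan φ tan δ ≤ −1.
The boundary is |tan φ| · |tan δ| = 1, so |φ| = 90° − |δ| = 90° − 10.1° = 79.9° in the southern hemisphere.

|φ| = 79.9°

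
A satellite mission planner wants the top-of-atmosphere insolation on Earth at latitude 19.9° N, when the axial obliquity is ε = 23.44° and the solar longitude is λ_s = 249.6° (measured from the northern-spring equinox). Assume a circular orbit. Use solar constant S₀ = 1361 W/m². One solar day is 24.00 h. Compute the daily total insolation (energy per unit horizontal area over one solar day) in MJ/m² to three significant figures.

Solar declination: sin δ = sin ε · sin λ_s = sin 23.44° × sin 249.6° = -0.37284, so δ = -21.891°.
cos H₀ = −tan(+19.9°) tan(-21.891°) = 0.1455, H₀ = 1.4248 rad.
Bracket: H₀ sin φ sin δ + cos φ cos δ sin H₀ = 1.4248×0.34038×-0.37284 + 0.94029×0.92790×0.98937 = -0.180817 + 0.863220 = 0.682403.
Q̄ = (S₀/π) × [bracket] = (1361/π) × 0.682403 = 295.63 W/m².
Daily total = Q̄ × 24.00 h × 3600 s/h = 295.63 × 24.00 × 3600 / 10⁶ = 25.54 MJ/m².

25.5 MJ/m²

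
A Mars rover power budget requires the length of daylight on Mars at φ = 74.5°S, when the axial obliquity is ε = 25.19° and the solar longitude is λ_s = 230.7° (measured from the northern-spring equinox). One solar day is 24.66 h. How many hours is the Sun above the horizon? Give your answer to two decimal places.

24.66 h

Solar declination: sin δ = sin ε · sin λ_s = sin 25.19° × sin 230.7° = -0.32936, so δ = -19.230°.
Sunrise equation: cos H₀ = −tan φ · tan δ = -1.2578 ≤ −1, so the Sun never sets (polar day) and H₀ = π.
Daylight = 2H₀/(2π) × 24.66 h = (3.1416/π) × 24.66 = 24.66 h.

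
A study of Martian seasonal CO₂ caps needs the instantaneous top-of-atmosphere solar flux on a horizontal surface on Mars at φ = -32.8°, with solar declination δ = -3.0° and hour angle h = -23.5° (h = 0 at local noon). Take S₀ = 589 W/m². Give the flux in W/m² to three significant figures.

cos θ_z = sin φ sin δ + cos φ cos δ cos h = 0.028351 + 0.769794 = 0.798145.
Flux = S₀ · cos θ_z = 589 × 0.798145 = 470.1 W/m².

470 W/m²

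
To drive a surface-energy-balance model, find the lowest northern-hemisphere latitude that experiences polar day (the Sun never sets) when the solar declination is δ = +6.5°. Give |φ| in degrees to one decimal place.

Polar day requires cos H₀ = −tan φ tan δ ≤ −1, i.e. tan φ tan δ ≥ 1.
The boundary is |tan φ| · |tan δ| = 1, so |φ| = 90° − |δ| = 90° − 6.5° = 83.5° in the northern hemisphere.

|φ| = 83.5°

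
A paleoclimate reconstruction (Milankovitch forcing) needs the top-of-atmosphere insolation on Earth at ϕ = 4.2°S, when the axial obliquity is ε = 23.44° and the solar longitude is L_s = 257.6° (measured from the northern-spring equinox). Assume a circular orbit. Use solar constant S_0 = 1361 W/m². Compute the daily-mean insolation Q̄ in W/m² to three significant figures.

Q̄ ≈ 418 W/m²

Solar declination: sin δ = sin ε · sin L_s = sin 23.44° × sin 257.6° = -0.38851, so δ = -22.862°.
cos h₀ = −tan(-4.2°) tan(-22.862°) = -0.0310, h₀ = 1.6018 rad.
Bracket: h₀ sin ϕ sin δ + cos ϕ cos δ sin h₀ = 1.6018×-0.07324×-0.38851 + 0.99731×0.92144×0.99952 = 0.045578 + 0.918520 = 0.964098.
Q̄ = (S_0/π) × [bracket] = (1361/π) × 0.964098 = 417.7 W/m².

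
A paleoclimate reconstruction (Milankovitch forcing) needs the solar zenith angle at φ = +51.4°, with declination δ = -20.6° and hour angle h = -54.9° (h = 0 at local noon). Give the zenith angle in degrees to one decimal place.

cos θ_z = sin φ sin δ + cos φ cos δ cos h = -0.274971 + 0.335796 = 0.060825.
θ_z = arccos(0.060825) = 86.5°.

θ_z = 86.5°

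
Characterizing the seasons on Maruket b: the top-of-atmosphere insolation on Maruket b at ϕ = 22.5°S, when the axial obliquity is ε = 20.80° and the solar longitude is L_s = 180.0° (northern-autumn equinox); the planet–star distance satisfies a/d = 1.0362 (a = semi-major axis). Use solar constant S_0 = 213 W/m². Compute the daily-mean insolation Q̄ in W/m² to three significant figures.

Q̄ ≈ 67.3 W/m²

Solar declination: sin δ = sin ε · sin L_s = sin 20.80° × sin 180.0° = 0.00000, so δ = +0.000°.
cos h₀ = −tan(-22.5°) tan(+0.000°) = 0.0000, h₀ = 1.5708 rad.
Bracket: h₀ sin ϕ sin δ + cos ϕ cos δ sin h₀ = 1.5708×-0.38268×0.00000 + 0.92388×1.00000×1.00000 = -0.000000 + 0.923880 = 0.923880.
Inverse-square distance factor (a/d)² = 1.0362² = 1.073710.
Q̄ = (S_0/π) × 1.073710 × [bracket] = (213/π) × 1.073710 × 0.923880 = 67.26 W/m².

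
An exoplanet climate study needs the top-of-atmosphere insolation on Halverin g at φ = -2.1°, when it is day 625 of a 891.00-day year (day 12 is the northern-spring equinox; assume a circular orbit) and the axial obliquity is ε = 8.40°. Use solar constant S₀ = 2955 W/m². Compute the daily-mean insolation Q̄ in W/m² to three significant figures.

Q̄ ≈ 939 W/m²

Solar longitude: λ_s = 360° × (625 − 12)/891.00 = 247.677°.
sin δ = sin 8.40° × sin 247.677° = -0.13513, so δ = -7.766°.
cos H₀ = −tan(-2.1°) tan(-7.766°) = -0.0050, H₀ = 1.5758 rad.
Bracket: H₀ sin φ sin δ + cos φ cos δ sin H₀ = 1.5758×-0.03664×-0.13513 + 0.99933×0.99083×0.99999 = 0.007802 + 0.990156 = 0.997958.
Q̄ = (S₀/π) × [bracket] = (2955/π) × 0.997958 = 938.7 W/m².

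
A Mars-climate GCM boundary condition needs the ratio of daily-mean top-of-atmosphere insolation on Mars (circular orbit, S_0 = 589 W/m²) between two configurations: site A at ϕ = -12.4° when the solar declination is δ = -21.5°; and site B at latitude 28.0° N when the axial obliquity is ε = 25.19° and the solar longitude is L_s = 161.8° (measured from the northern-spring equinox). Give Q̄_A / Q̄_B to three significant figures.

Q̄_A / Q̄_B ≈ 1.06

— Configuration A (ϕ=-12.4°):
cos h₀ = −tan(-12.4°) tan(-21.500°) = -0.0866, h₀ = 1.6575 rad.
Bracket: h₀ sin ϕ sin δ + cos ϕ cos δ sin h₀ = 1.6575×-0.21474×-0.36650 + 0.97667×0.93042×0.99624 = 0.130449 + 0.905297 = 1.035746.
Q̄ = (S_0/π) × [bracket] = (589/π) × 1.035746 = 194.19 W/m².
— Configuration B (ϕ=+28.0°):
Solar declination: sin δ = sin ε · sin L_s = sin 25.19° × sin 161.8° = 0.13294, so δ = +7.639°.
cos h₀ = −tan(+28.0°) tan(+7.639°) = -0.0713, h₀ = 1.6422 rad.
Bracket: h₀ sin ϕ sin δ + cos ϕ cos δ sin h₀ = 1.6422×0.46947×0.13294 + 0.88295×0.99112×0.99745 = 0.102492 + 0.872878 = 0.975370.
Q̄ = (S_0/π) × [bracket] = (589/π) × 0.975370 = 182.87 W/m².
Ratio Q̄_A / Q̄_B = 194.19 / 182.87 = 1.062.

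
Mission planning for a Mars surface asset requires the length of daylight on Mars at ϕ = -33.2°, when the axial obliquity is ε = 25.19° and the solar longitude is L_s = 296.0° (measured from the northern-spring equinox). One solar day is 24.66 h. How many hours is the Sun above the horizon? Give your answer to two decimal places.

14.48 h

Solar declination: sin δ = sin ε · sin L_s = sin 25.19° × sin 296.0° = -0.38255, so δ = -22.491°.
cos h₀ = −tan ϕ · tan δ = −tan(-33.2°) × tan(-22.491°) = -0.2709, so h₀ = 1.8452 rad = 105.72°.
Daylight = 2h₀/(2π) × 24.66 h = (1.8452/π) × 24.66 = 14.48 h.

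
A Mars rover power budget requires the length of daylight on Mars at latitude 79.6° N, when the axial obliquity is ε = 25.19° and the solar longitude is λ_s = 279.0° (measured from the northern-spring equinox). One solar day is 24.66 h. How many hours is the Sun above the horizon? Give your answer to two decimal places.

0.00 h

Solar declination: sin δ = sin ε · sin λ_s = sin 25.19° × sin 279.0° = -0.42038, so δ = -24.859°.
cos H₀ = −tan φ · tan δ = 2.5244 ≥ 1, so the Sun never rises (polar night) and H₀ = 0.
Daylight = 2H₀/(2π) × 24.66 h = (0.0000/π) × 24.66 = 0.00 h.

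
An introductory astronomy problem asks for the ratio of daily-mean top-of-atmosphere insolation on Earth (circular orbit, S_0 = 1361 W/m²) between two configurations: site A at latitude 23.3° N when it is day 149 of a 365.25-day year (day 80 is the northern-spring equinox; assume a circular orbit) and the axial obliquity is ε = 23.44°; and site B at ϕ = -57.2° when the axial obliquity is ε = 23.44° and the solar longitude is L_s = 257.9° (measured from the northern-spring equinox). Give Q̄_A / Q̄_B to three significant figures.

— Configuration A (ϕ=+23.3°):
Solar longitude: L_s = 360° × (149 − 80)/365.25 = 68.008°.
sin δ = sin 23.44° × sin 68.008° = 0.36884, so δ = +21.644°.
cos h₀ = −tan(+23.3°) tan(+21.644°) = -0.1709, h₀ = 1.7425 rad.
Bracket: h₀ sin ϕ sin δ + cos ϕ cos δ sin h₀ = 1.7425×0.39555×0.36884 + 0.91845×0.92949×0.98529 = 0.254221 + 0.841132 = 1.095353.
Q̄ = (S_0/π) × [bracket] = (1361/π) × 1.095353 = 474.53 W/m².
— Configuration B (ϕ=-57.2°):
Solar declination: sin δ = sin ε · sin L_s = sin 23.44° × sin 257.9° = -0.38895, so δ = -22.889°.
cos h₀ = −tan(-57.2°) tan(-22.889°) = -0.6551, h₀ = 2.2851 rad.
Bracket: h₀ sin ϕ sin δ + cos ϕ cos δ sin h₀ = 2.2851×-0.84057×-0.38895 + 0.54171×0.92126×0.75553 = 0.747090 + 0.377052 = 1.124142.
Q̄ = (S_0/π) × [bracket] = (1361/π) × 1.124142 = 487.00 W/m².
Ratio Q̄_A / Q̄_B = 474.53 / 487.00 = 0.9744.

Q̄_A / Q̄_B ≈ 0.974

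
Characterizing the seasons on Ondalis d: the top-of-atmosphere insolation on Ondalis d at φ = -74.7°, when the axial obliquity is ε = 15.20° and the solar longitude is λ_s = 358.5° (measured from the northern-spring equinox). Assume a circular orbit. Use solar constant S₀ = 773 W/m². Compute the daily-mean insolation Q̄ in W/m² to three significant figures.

Q̄ ≈ 67.5 W/m²

Solar declination: sin δ = sin ε · sin λ_s = sin 15.20° × sin 358.5° = -0.00686, so δ = -0.393°.
cos H₀ = −tan(-74.7°) tan(-0.393°) = -0.0251, H₀ = 1.5959 rad.
Bracket: H₀ sin φ sin δ + cos φ cos δ sin H₀ = 1.5959×-0.96456×-0.00686 + 0.26387×0.99998×0.99969 = 0.010560 + 0.263783 = 0.274343.
Q̄ = (S₀/π) × [bracket] = (773/π) × 0.274343 = 67.50 W/m².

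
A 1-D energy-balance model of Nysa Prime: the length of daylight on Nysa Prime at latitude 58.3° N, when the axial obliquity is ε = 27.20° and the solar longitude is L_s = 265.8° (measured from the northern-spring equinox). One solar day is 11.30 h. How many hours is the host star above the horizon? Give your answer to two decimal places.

Solar declination: sin δ = sin ε · sin L_s = sin 27.20° × sin 265.8° = -0.45587, so δ = -27.121°.
cos h₀ = −tan ϕ · tan δ = −tan(+58.3°) × tan(-27.121°) = 0.8293, so h₀ = 0.5929 rad = 33.97°.
Daylight = 2h₀/(2π) × 11.30 h = (0.5929/π) × 11.30 = 2.13 h.

2.13 h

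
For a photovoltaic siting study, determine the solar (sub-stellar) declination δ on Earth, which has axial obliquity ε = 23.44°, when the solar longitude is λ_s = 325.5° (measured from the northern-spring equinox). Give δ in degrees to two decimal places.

sin δ = sin ε · sin λ_s = sin 23.44° × sin 325.5° = -0.225310.
δ = arcsin(-0.225310) = -13.02°.

δ = -13.02°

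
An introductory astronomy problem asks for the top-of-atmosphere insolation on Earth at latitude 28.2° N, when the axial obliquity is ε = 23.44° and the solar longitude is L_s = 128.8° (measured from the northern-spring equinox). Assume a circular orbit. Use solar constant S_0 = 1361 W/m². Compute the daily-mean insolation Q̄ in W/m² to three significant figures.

Solar declination: sin δ = sin ε · sin L_s = sin 23.44° × sin 128.8° = 0.31001, so δ = +18.060°.
cos h₀ = −tan(+28.2°) tan(+18.060°) = -0.1748, h₀ = 1.7465 rad.
Bracket: h₀ sin ϕ sin δ + cos ϕ cos δ sin h₀ = 1.7465×0.47255×0.31001 + 0.88130×0.95073×0.98460 = 0.255854 + 0.824975 = 1.080829.
Q̄ = (S_0/π) × [bracket] = (1361/π) × 1.080829 = 468.2 W/m².

Q̄ ≈ 468 W/m²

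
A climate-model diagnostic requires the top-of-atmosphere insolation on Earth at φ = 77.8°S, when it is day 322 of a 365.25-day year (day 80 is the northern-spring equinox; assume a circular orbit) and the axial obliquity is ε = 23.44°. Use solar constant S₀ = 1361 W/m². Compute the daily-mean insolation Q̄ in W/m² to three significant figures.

Solar longitude: λ_s = 360° × (322 − 80)/365.25 = 238.522°.
sin δ = sin 23.44° × sin 238.522° = -0.33925, so δ = -19.831°.
cos H₀ = −tan(-77.8°) tan(-19.831°) = -1.6680 ≤ −1 ⇒ polar day, H₀ = π.
Bracket: H₀ sin φ sin δ + cos φ cos δ sin H₀ = 3.1416×-0.97742×-0.33925 + 0.21132×0.94070×0.00000 = 1.041722 + 0.000000 = 1.041722.
Q̄ = (S₀/π) × [bracket] = (1361/π) × 1.041722 = 451.3 W/m².

Q̄ ≈ 451 W/m²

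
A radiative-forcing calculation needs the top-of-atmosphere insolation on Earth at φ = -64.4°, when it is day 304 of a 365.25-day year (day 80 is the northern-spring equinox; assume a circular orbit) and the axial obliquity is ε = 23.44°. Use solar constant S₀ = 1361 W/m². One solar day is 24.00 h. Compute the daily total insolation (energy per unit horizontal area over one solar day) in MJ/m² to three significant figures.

31.9 MJ/m²

Solar longitude: λ_s = 360° × (304 − 80)/365.25 = 220.780°.
sin δ = sin 23.44° × sin 220.780° = -0.25982, so δ = -15.059°.
cos H₀ = −tan(-64.4°) tan(-15.059°) = -0.5616, H₀ = 2.1671 rad.
Bracket: H₀ sin φ sin δ + cos φ cos δ sin H₀ = 2.1671×-0.90183×-0.25982 + 0.43209×0.96566×0.82743 = 0.507781 + 0.345247 = 0.853028.
Q̄ = (S₀/π) × [bracket] = (1361/π) × 0.853028 = 369.55 W/m².
Daily total = Q̄ × 24.00 h × 3600 s/h = 369.55 × 24.00 × 3600 / 10⁶ = 31.93 MJ/m².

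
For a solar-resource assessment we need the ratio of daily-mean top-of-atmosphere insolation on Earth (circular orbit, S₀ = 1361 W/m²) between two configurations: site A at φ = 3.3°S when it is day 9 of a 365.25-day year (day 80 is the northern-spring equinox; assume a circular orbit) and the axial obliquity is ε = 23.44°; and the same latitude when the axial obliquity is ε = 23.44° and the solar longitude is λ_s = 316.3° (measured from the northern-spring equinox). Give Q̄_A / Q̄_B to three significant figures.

— Configuration A (φ=-3.3°):
Solar longitude: λ_s = 360° × (9 − 80)/365.25 = -69.979°, i.e. -69.979° + 360° = 290.021°.
sin δ = sin 23.44° × sin 290.021° = -0.37375, so δ = -21.947°.
cos H₀ = −tan(-3.3°) tan(-21.947°) = -0.0232, H₀ = 1.5940 rad.
Bracket: H₀ sin φ sin δ + cos φ cos δ sin H₀ = 1.5940×-0.05756×-0.37375 + 0.99834×0.92753×0.99973 = 0.034292 + 0.925740 = 0.960032.
Q̄ = (S₀/π) × [bracket] = (1361/π) × 0.960032 = 415.90 W/m².
— Configuration B (φ=-3.3°):
Solar declination: sin δ = sin ε · sin λ_s = sin 23.44° × sin 316.3° = -0.27483, so δ = -15.952°.
cos H₀ = −tan(-3.3°) tan(-15.952°) = -0.0165, H₀ = 1.5873 rad.
Bracket: H₀ sin φ sin δ + cos φ cos δ sin H₀ = 1.5873×-0.05756×-0.27483 + 0.99834×0.96149×0.99986 = 0.025110 + 0.959760 = 0.984870.
Q̄ = (S₀/π) × [bracket] = (1361/π) × 0.984870 = 426.67 W/m².
Ratio Q̄_A / Q̄_B = 415.90 / 426.67 = 0.9748.

Q̄_A / Q̄_B ≈ 0.975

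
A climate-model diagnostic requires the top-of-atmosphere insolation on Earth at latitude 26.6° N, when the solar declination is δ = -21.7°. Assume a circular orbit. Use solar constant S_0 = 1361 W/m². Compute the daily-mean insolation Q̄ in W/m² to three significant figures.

Q̄ ≈ 254 W/m²

cos h₀ = −tan(+26.6°) tan(-21.700°) = 0.1993, h₀ = 1.3702 rad.
Bracket: h₀ sin ϕ sin δ + cos ϕ cos δ sin h₀ = 1.3702×0.44776×-0.36975 + 0.89415×0.92913×0.97994 = -0.226849 + 0.814116 = 0.587267.
Q̄ = (S_0/π) × [bracket] = (1361/π) × 0.587267 = 254.4 W/m².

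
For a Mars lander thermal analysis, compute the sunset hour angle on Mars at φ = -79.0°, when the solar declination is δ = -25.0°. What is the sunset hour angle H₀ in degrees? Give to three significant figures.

H₀ = 180°

Sunrise equation: cos H₀ = −tan φ · tan δ = -2.3989 ≤ −1, so the Sun never sets (polar day) and H₀ = π.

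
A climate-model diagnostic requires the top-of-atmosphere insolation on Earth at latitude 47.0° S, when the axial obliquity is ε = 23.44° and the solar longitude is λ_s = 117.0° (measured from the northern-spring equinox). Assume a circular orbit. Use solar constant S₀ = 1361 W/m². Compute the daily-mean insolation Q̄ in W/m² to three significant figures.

Solar declination: sin δ = sin ε · sin λ_s = sin 23.44° × sin 117.0° = 0.35443, so δ = +20.759°.
cos H₀ = −tan(-47.0°) tan(+20.759°) = 0.4065, H₀ = 1.1522 rad.
Bracket: H₀ sin φ sin δ + cos φ cos δ sin H₀ = 1.1522×-0.73135×0.35443 + 0.68200×0.93508×0.91366 = -0.298665 + 0.582663 = 0.283998.
Q̄ = (S₀/π) × [bracket] = (1361/π) × 0.283998 = 123.0 W/m².

Q̄ ≈ 123 W/m²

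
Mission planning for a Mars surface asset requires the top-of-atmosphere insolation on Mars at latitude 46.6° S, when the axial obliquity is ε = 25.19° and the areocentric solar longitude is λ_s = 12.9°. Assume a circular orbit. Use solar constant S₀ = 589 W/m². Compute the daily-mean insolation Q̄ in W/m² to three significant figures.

sin δ = sin 25.19° × sin 12.9° = 0.09502, so δ = +5.452°.
cos H₀ = −tan(-46.6°) tan(+5.452°) = 0.1009, H₀ = 1.4697 rad.
Bracket: H₀ sin φ sin δ + cos φ cos δ sin H₀ = 1.4697×-0.72657×0.09502 + 0.68709×0.99548×0.99489 = -0.101466 + 0.680489 = 0.579023.
Q̄ = (S₀/π) × [bracket] = (589/π) × 0.579023 = 108.6 W/m².

Q̄ ≈ 109 W/m²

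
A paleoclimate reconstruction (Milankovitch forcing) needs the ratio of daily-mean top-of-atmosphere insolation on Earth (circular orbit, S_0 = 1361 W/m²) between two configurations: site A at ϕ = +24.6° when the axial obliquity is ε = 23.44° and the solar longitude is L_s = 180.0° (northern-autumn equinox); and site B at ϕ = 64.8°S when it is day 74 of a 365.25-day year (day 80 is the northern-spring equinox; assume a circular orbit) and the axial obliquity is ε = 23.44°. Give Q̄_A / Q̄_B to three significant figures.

— Configuration A (ϕ=+24.6°):
Solar declination: sin δ = sin ε · sin L_s = sin 23.44° × sin 180.0° = 0.00000, so δ = +0.000°.
cos h₀ = −tan(+24.6°) tan(+0.000°) = -0.0000, h₀ = 1.5708 rad.
Bracket: h₀ sin ϕ sin δ + cos ϕ cos δ sin h₀ = 1.5708×0.41628×0.00000 + 0.90924×1.00000×1.00000 = 0.000000 + 0.909240 = 0.909240.
Q̄ = (S_0/π) × [bracket] = (1361/π) × 0.909240 = 393.90 W/m².
— Configuration B (ϕ=-64.8°):
Solar longitude: L_s = 360° × (74 − 80)/365.25 = -5.914°, i.e. -5.914° + 360° = 354.086°.
sin δ = sin 23.44° × sin 354.086° = -0.04098, so δ = -2.349°.
cos h₀ = −tan(-64.8°) tan(-2.349°) = -0.0872, h₀ = 1.6581 rad.
Bracket: h₀ sin ϕ sin δ + cos ϕ cos δ sin h₀ = 1.6581×-0.90483×-0.04098 + 0.42578×0.99916×0.99619 = 0.061482 + 0.423801 = 0.485283.
Q̄ = (S_0/π) × [bracket] = (1361/π) × 0.485283 = 210.23 W/m².
Ratio Q̄_A / Q̄_B = 393.90 / 210.23 = 1.874.

Q̄_A / Q̄_B ≈ 1.87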